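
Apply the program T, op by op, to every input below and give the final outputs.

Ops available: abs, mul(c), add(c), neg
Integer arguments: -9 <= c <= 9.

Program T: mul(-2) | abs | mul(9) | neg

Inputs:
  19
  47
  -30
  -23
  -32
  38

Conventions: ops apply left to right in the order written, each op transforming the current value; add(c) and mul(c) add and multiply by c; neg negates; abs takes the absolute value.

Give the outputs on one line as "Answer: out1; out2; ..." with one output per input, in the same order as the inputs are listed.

-342; -846; -540; -414; -576; -684

Execution, op by op:
  19 -> -38 -> 38 -> 342 -> -342
  47 -> -94 -> 94 -> 846 -> -846
  -30 -> 60 -> 60 -> 540 -> -540
  -23 -> 46 -> 46 -> 414 -> -414
  -32 -> 64 -> 64 -> 576 -> -576
  38 -> -76 -> 76 -> 684 -> -684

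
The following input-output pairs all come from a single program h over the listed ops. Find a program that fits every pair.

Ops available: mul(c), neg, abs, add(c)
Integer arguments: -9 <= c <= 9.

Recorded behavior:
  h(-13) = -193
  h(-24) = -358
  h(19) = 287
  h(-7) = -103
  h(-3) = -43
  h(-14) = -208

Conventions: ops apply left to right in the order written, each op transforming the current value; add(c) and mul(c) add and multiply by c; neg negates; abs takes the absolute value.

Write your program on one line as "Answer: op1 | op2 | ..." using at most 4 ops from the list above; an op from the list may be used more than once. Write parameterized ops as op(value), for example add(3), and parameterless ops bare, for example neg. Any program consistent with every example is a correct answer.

neg | mul(3) | mul(-5) | add(2)

Check, running the answer program on each example:
  -13 -> 13 -> 39 -> -195 -> -193
  -24 -> 24 -> 72 -> -360 -> -358
  19 -> -19 -> -57 -> 285 -> 287
  -7 -> 7 -> 21 -> -105 -> -103
  -3 -> 3 -> 9 -> -45 -> -43
  -14 -> 14 -> 42 -> -210 -> -208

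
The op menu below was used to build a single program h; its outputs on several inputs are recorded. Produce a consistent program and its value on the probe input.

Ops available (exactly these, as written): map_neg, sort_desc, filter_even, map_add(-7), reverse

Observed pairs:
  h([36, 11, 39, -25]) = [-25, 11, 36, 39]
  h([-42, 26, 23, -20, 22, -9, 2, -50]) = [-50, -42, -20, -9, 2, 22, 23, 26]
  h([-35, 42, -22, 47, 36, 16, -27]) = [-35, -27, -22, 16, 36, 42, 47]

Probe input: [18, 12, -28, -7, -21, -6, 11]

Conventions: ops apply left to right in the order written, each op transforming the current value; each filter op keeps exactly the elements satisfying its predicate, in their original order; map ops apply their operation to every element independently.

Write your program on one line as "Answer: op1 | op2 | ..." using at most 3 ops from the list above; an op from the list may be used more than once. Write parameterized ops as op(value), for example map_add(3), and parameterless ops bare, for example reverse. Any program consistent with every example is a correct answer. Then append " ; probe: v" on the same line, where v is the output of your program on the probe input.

sort_desc | reverse ; probe: [-28, -21, -7, -6, 11, 12, 18]

Check, running the answer program on each example:
  [36, 11, 39, -25] -> [39, 36, 11, -25] -> [-25, 11, 36, 39]
  [-42, 26, 23, -20, 22, -9, 2, -50] -> [26, 23, 22, 2, -9, -20, -42, -50] -> [-50, -42, -20, -9, 2, 22, 23, 26]
  [-35, 42, -22, 47, 36, 16, -27] -> [47, 42, 36, 16, -22, -27, -35] -> [-35, -27, -22, 16, 36, 42, 47]
  probe: [18, 12, -28, -7, -21, -6, 11] -> [18, 12, 11, -6, -7, -21, -28] -> [-28, -21, -7, -6, 11, 12, 18]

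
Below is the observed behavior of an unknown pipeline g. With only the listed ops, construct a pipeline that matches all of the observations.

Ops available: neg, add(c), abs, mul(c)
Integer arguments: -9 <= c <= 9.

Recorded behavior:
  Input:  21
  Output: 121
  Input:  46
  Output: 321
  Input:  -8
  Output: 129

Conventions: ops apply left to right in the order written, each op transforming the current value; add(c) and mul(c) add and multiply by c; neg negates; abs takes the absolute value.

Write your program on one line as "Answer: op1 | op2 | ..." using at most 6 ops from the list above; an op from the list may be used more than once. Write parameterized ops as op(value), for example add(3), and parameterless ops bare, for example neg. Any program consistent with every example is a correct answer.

neg | add(7) | mul(8) | abs | add(9)

Check, running the answer program on each example:
  21 -> -21 -> -14 -> -112 -> 112 -> 121
  46 -> -46 -> -39 -> -312 -> 312 -> 321
  -8 -> 8 -> 15 -> 120 -> 120 -> 129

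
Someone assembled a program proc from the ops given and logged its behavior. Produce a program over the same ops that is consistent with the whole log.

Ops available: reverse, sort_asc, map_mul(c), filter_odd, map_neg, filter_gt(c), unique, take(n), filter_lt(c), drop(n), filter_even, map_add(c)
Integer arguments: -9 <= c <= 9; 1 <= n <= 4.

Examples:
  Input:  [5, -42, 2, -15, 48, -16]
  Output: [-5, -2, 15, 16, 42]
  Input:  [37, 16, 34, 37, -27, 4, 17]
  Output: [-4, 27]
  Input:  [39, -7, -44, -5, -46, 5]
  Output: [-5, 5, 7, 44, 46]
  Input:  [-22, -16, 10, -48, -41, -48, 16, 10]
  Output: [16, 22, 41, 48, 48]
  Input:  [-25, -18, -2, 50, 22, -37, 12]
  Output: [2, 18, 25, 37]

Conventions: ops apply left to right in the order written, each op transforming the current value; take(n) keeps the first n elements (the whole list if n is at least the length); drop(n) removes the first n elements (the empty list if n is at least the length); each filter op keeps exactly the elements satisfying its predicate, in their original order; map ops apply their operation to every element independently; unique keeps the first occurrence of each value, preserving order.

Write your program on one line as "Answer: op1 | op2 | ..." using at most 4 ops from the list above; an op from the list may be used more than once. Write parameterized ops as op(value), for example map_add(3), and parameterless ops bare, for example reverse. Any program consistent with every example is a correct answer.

filter_lt(7) | sort_asc | reverse | map_neg

Check, running the answer program on each example:
  [5, -42, 2, -15, 48, -16] -> [5, -42, 2, -15, -16] -> [-42, -16, -15, 2, 5] -> [5, 2, -15, -16, -42] -> [-5, -2, 15, 16, 42]
  [37, 16, 34, 37, -27, 4, 17] -> [-27, 4] -> [-27, 4] -> [4, -27] -> [-4, 27]
  [39, -7, -44, -5, -46, 5] -> [-7, -44, -5, -46, 5] -> [-46, -44, -7, -5, 5] -> [5, -5, -7, -44, -46] -> [-5, 5, 7, 44, 46]
  [-22, -16, 10, -48, -41, -48, 16, 10] -> [-22, -16, -48, -41, -48] -> [-48, -48, -41, -22, -16] -> [-16, -22, -41, -48, -48] -> [16, 22, 41, 48, 48]
  [-25, -18, -2, 50, 22, -37, 12] -> [-25, -18, -2, -37] -> [-37, -25, -18, -2] -> [-2, -18, -25, -37] -> [2, 18, 25, 37]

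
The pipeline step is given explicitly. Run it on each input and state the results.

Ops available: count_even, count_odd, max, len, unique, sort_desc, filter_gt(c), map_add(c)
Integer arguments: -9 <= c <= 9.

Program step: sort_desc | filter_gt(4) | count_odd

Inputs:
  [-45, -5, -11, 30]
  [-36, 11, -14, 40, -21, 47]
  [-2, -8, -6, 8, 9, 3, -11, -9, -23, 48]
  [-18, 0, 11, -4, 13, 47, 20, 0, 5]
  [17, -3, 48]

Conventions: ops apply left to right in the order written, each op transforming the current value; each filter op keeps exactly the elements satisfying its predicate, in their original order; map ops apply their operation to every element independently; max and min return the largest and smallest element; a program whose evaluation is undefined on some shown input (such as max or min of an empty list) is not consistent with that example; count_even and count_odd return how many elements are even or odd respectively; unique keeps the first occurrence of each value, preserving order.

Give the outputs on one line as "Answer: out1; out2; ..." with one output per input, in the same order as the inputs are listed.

Execution, op by op:
  [-45, -5, -11, 30] -> [30, -5, -11, -45] -> [30] -> 0
  [-36, 11, -14, 40, -21, 47] -> [47, 40, 11, -14, -21, -36] -> [47, 40, 11] -> 2
  [-2, -8, -6, 8, 9, 3, -11, -9, -23, 48] -> [48, 9, 8, 3, -2, -6, -8, -9, -11, -23] -> [48, 9, 8] -> 1
  [-18, 0, 11, -4, 13, 47, 20, 0, 5] -> [47, 20, 13, 11, 5, 0, 0, -4, -18] -> [47, 20, 13, 11, 5] -> 4
  [17, -3, 48] -> [48, 17, -3] -> [48, 17] -> 1

0; 2; 1; 4; 1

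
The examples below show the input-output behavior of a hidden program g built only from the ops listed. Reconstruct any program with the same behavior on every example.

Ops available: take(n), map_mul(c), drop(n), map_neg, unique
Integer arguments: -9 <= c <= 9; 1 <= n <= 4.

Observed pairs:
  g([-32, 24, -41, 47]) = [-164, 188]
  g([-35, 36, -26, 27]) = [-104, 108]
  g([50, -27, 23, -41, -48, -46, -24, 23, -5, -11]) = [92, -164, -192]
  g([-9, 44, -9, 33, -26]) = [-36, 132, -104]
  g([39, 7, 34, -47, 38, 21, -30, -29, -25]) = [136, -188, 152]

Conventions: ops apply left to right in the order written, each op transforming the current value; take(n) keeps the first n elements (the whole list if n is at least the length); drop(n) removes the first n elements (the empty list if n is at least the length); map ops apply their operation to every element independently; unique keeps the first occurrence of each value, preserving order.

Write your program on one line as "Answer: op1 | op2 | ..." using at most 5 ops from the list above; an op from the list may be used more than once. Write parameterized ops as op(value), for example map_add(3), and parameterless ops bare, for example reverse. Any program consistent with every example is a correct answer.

drop(2) | take(3) | map_neg | map_mul(-4)

Check, running the answer program on each example:
  [-32, 24, -41, 47] -> [-41, 47] -> [-41, 47] -> [41, -47] -> [-164, 188]
  [-35, 36, -26, 27] -> [-26, 27] -> [-26, 27] -> [26, -27] -> [-104, 108]
  [50, -27, 23, -41, -48, -46, -24, 23, -5, -11] -> [23, -41, -48, -46, -24, 23, -5, -11] -> [23, -41, -48] -> [-23, 41, 48] -> [92, -164, -192]
  [-9, 44, -9, 33, -26] -> [-9, 33, -26] -> [-9, 33, -26] -> [9, -33, 26] -> [-36, 132, -104]
  [39, 7, 34, -47, 38, 21, -30, -29, -25] -> [34, -47, 38, 21, -30, -29, -25] -> [34, -47, 38] -> [-34, 47, -38] -> [136, -188, 152]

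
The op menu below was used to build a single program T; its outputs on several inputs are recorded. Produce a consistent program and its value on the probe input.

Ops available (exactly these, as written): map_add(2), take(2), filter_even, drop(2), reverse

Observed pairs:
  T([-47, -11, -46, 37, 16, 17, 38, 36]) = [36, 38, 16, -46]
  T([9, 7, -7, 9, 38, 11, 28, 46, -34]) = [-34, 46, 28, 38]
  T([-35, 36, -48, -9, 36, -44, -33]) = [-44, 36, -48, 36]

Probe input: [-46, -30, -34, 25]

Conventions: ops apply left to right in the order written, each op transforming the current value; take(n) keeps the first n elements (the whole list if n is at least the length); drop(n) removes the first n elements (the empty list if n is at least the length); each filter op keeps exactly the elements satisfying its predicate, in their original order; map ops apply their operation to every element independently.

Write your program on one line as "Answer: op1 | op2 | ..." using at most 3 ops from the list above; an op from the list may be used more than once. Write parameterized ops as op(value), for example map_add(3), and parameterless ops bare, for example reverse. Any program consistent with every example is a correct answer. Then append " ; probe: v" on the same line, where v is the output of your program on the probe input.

filter_even | reverse ; probe: [-34, -30, -46]

Check, running the answer program on each example:
  [-47, -11, -46, 37, 16, 17, 38, 36] -> [-46, 16, 38, 36] -> [36, 38, 16, -46]
  [9, 7, -7, 9, 38, 11, 28, 46, -34] -> [38, 28, 46, -34] -> [-34, 46, 28, 38]
  [-35, 36, -48, -9, 36, -44, -33] -> [36, -48, 36, -44] -> [-44, 36, -48, 36]
  probe: [-46, -30, -34, 25] -> [-46, -30, -34] -> [-34, -30, -46]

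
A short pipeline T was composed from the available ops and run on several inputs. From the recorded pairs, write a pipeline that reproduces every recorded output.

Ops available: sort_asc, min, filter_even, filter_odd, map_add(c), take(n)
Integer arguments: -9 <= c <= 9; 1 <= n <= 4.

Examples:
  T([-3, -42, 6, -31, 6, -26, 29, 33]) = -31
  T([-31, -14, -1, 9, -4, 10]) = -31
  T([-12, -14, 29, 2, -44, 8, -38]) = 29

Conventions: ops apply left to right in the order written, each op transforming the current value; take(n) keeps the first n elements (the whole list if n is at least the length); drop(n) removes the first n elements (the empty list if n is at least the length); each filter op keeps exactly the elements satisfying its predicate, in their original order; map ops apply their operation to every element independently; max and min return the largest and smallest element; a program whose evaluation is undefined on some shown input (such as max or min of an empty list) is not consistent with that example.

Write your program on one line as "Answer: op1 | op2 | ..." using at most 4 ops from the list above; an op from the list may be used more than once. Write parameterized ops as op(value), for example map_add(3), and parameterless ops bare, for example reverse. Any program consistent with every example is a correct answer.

take(4) | filter_odd | min

Check, running the answer program on each example:
  [-3, -42, 6, -31, 6, -26, 29, 33] -> [-3, -42, 6, -31] -> [-3, -31] -> -31
  [-31, -14, -1, 9, -4, 10] -> [-31, -14, -1, 9] -> [-31, -1, 9] -> -31
  [-12, -14, 29, 2, -44, 8, -38] -> [-12, -14, 29, 2] -> [29] -> 29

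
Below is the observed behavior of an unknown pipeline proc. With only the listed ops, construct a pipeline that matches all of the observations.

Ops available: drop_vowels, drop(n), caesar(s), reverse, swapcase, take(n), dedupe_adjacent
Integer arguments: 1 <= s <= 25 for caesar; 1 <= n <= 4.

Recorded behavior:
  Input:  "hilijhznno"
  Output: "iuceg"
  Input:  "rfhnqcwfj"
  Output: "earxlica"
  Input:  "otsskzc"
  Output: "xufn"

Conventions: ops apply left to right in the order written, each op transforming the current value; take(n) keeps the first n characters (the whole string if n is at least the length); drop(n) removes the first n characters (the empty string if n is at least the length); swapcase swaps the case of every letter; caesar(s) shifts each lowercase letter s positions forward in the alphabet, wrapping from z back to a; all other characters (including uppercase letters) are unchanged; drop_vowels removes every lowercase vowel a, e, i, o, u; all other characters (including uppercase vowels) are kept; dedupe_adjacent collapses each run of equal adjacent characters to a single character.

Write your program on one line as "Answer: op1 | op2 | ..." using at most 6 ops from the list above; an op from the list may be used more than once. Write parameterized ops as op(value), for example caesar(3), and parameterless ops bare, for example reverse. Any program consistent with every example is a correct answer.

drop_vowels | drop(1) | reverse | dedupe_adjacent | caesar(21)

Check, running the answer program on each example:
  "hilijhznno" -> "hljhznn" -> "ljhznn" -> "nnzhjl" -> "nzhjl" -> "iuceg"
  "rfhnqcwfj" -> "rfhnqcwfj" -> "fhnqcwfj" -> "jfwcqnhf" -> "jfwcqnhf" -> "earxlica"
  "otsskzc" -> "tsskzc" -> "sskzc" -> "czkss" -> "czks" -> "xufn"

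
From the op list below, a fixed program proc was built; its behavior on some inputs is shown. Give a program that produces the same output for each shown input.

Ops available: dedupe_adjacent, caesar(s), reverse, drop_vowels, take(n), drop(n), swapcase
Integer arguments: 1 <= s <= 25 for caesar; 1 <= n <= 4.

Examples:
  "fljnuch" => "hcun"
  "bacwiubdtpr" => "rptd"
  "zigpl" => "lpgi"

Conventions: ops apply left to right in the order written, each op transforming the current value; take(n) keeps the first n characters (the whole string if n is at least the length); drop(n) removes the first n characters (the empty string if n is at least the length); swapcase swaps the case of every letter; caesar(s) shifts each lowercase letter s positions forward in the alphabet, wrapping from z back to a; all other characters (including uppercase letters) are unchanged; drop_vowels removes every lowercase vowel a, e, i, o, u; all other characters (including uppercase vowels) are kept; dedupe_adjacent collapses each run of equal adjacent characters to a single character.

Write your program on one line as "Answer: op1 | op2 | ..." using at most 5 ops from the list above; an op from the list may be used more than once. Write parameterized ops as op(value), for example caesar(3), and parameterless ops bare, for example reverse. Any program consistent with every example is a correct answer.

swapcase | reverse | take(4) | swapcase

Check, running the answer program on each example:
  "fljnuch" -> "FLJNUCH" -> "HCUNJLF" -> "HCUN" -> "hcun"
  "bacwiubdtpr" -> "BACWIUBDTPR" -> "RPTDBUIWCAB" -> "RPTD" -> "rptd"
  "zigpl" -> "ZIGPL" -> "LPGIZ" -> "LPGI" -> "lpgi"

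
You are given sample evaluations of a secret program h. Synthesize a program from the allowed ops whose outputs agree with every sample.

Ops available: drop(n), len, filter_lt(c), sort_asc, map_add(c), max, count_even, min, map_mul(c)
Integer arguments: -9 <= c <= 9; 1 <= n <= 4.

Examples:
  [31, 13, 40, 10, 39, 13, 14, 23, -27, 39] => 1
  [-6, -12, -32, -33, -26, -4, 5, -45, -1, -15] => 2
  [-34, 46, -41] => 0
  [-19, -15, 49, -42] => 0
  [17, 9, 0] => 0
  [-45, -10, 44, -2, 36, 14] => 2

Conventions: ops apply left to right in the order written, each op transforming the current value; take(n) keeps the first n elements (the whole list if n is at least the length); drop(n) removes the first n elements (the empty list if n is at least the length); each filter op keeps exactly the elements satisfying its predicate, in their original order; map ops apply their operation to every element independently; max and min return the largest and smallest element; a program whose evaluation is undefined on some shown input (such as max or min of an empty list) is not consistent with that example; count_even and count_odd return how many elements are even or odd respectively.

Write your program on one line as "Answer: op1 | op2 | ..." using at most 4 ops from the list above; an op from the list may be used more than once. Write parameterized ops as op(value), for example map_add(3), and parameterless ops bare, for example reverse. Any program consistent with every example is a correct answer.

drop(4) | sort_asc | count_even

Check, running the answer program on each example:
  [31, 13, 40, 10, 39, 13, 14, 23, -27, 39] -> [39, 13, 14, 23, -27, 39] -> [-27, 13, 14, 23, 39, 39] -> 1
  [-6, -12, -32, -33, -26, -4, 5, -45, -1, -15] -> [-26, -4, 5, -45, -1, -15] -> [-45, -26, -15, -4, -1, 5] -> 2
  [-34, 46, -41] -> [] -> [] -> 0
  [-19, -15, 49, -42] -> [] -> [] -> 0
  [17, 9, 0] -> [] -> [] -> 0
  [-45, -10, 44, -2, 36, 14] -> [36, 14] -> [14, 36] -> 2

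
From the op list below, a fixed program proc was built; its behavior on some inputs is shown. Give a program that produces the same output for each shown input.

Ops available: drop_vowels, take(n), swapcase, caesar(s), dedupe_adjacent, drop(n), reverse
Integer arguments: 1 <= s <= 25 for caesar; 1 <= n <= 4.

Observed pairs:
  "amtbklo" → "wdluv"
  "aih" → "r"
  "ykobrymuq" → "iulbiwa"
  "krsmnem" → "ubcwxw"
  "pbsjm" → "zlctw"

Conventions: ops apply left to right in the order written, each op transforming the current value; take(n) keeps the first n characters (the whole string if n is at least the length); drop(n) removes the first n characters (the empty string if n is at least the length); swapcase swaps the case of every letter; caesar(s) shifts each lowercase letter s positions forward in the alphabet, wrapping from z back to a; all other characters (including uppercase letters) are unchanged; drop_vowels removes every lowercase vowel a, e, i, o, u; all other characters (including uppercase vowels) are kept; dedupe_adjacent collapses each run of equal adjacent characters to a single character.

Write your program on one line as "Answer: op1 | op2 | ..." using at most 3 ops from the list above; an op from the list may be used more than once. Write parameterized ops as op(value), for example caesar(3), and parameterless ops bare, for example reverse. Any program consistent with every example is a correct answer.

drop_vowels | caesar(10)

Check, running the answer program on each example:
  "amtbklo" -> "mtbkl" -> "wdluv"
  "aih" -> "h" -> "r"
  "ykobrymuq" -> "ykbrymq" -> "iulbiwa"
  "krsmnem" -> "krsmnm" -> "ubcwxw"
  "pbsjm" -> "pbsjm" -> "zlctw"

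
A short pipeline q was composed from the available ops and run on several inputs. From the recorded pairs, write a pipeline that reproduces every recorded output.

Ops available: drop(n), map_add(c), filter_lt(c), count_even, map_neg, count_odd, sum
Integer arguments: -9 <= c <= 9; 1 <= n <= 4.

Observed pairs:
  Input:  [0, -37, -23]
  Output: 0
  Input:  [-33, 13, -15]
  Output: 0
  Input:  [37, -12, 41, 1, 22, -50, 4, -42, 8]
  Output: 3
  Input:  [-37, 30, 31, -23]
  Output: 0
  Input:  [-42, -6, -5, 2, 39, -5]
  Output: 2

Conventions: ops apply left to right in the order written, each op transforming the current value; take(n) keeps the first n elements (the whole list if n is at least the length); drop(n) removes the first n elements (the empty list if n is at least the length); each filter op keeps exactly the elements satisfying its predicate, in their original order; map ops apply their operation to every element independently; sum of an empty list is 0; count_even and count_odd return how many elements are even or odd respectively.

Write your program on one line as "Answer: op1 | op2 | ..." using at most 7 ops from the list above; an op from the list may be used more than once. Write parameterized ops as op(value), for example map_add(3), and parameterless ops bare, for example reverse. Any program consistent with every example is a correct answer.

map_add(2) | map_neg | map_add(-8) | map_neg | filter_lt(6) | count_even

Check, running the answer program on each example:
  [0, -37, -23] -> [2, -35, -21] -> [-2, 35, 21] -> [-10, 27, 13] -> [10, -27, -13] -> [-27, -13] -> 0
  [-33, 13, -15] -> [-31, 15, -13] -> [31, -15, 13] -> [23, -23, 5] -> [-23, 23, -5] -> [-23, -5] -> 0
  [37, -12, 41, 1, 22, -50, 4, -42, 8] -> [39, -10, 43, 3, 24, -48, 6, -40, 10] -> [-39, 10, -43, -3, -24, 48, -6, 40, -10] -> [-47, 2, -51, -11, -32, 40, -14, 32, -18] -> [47, -2, 51, 11, 32, -40, 14, -32, 18] -> [-2, -40, -32] -> 3
  [-37, 30, 31, -23] -> [-35, 32, 33, -21] -> [35, -32, -33, 21] -> [27, -40, -41, 13] -> [-27, 40, 41, -13] -> [-27, -13] -> 0
  [-42, -6, -5, 2, 39, -5] -> [-40, -4, -3, 4, 41, -3] -> [40, 4, 3, -4, -41, 3] -> [32, -4, -5, -12, -49, -5] -> [-32, 4, 5, 12, 49, 5] -> [-32, 4, 5, 5] -> 2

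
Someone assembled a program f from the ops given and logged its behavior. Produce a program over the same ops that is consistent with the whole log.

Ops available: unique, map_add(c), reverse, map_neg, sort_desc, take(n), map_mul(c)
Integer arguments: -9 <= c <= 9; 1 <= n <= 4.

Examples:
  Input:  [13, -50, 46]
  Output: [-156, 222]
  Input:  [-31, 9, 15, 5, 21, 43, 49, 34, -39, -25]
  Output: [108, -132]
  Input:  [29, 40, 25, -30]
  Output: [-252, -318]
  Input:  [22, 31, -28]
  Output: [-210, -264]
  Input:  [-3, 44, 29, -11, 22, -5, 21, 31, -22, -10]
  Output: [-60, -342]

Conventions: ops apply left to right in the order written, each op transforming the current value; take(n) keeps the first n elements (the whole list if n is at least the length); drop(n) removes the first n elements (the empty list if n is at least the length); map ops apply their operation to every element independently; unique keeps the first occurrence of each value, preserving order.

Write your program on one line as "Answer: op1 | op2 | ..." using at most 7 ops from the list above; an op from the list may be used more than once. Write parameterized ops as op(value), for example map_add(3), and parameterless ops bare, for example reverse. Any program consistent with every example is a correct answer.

map_add(6) | map_add(4) | take(3) | map_add(3) | take(2) | map_mul(-6)

Check, running the answer program on each example:
  [13, -50, 46] -> [19, -44, 52] -> [23, -40, 56] -> [23, -40, 56] -> [26, -37, 59] -> [26, -37] -> [-156, 222]
  [-31, 9, 15, 5, 21, 43, 49, 34, -39, -25] -> [-25, 15, 21, 11, 27, 49, 55, 40, -33, -19] -> [-21, 19, 25, 15, 31, 53, 59, 44, -29, -15] -> [-21, 19, 25] -> [-18, 22, 28] -> [-18, 22] -> [108, -132]
  [29, 40, 25, -30] -> [35, 46, 31, -24] -> [39, 50, 35, -20] -> [39, 50, 35] -> [42, 53, 38] -> [42, 53] -> [-252, -318]
  [22, 31, -28] -> [28, 37, -22] -> [32, 41, -18] -> [32, 41, -18] -> [35, 44, -15] -> [35, 44] -> [-210, -264]
  [-3, 44, 29, -11, 22, -5, 21, 31, -22, -10] -> [3, 50, 35, -5, 28, 1, 27, 37, -16, -4] -> [7, 54, 39, -1, 32, 5, 31, 41, -12, 0] -> [7, 54, 39] -> [10, 57, 42] -> [10, 57] -> [-60, -342]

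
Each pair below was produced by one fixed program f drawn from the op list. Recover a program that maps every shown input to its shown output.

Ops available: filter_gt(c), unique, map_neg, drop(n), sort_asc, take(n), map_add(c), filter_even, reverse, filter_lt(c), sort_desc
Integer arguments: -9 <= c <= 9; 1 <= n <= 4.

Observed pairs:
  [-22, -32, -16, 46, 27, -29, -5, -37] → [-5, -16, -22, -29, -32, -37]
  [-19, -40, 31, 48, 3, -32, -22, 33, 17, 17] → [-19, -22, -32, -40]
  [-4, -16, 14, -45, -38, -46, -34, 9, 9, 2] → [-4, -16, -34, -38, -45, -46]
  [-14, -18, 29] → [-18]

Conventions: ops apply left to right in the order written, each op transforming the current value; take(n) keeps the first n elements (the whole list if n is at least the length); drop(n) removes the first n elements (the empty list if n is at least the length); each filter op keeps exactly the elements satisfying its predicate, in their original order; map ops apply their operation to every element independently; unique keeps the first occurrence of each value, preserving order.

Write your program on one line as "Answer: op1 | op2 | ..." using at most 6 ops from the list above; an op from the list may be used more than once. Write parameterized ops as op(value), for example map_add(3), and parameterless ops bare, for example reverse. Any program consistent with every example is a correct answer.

sort_asc | unique | sort_desc | drop(2) | filter_lt(-2)

Check, running the answer program on each example:
  [-22, -32, -16, 46, 27, -29, -5, -37] -> [-37, -32, -29, -22, -16, -5, 27, 46] -> [-37, -32, -29, -22, -16, -5, 27, 46] -> [46, 27, -5, -16, -22, -29, -32, -37] -> [-5, -16, -22, -29, -32, -37] -> [-5, -16, -22, -29, -32, -37]
  [-19, -40, 31, 48, 3, -32, -22, 33, 17, 17] -> [-40, -32, -22, -19, 3, 17, 17, 31, 33, 48] -> [-40, -32, -22, -19, 3, 17, 31, 33, 48] -> [48, 33, 31, 17, 3, -19, -22, -32, -40] -> [31, 17, 3, -19, -22, -32, -40] -> [-19, -22, -32, -40]
  [-4, -16, 14, -45, -38, -46, -34, 9, 9, 2] -> [-46, -45, -38, -34, -16, -4, 2, 9, 9, 14] -> [-46, -45, -38, -34, -16, -4, 2, 9, 14] -> [14, 9, 2, -4, -16, -34, -38, -45, -46] -> [2, -4, -16, -34, -38, -45, -46] -> [-4, -16, -34, -38, -45, -46]
  [-14, -18, 29] -> [-18, -14, 29] -> [-18, -14, 29] -> [29, -14, -18] -> [-18] -> [-18]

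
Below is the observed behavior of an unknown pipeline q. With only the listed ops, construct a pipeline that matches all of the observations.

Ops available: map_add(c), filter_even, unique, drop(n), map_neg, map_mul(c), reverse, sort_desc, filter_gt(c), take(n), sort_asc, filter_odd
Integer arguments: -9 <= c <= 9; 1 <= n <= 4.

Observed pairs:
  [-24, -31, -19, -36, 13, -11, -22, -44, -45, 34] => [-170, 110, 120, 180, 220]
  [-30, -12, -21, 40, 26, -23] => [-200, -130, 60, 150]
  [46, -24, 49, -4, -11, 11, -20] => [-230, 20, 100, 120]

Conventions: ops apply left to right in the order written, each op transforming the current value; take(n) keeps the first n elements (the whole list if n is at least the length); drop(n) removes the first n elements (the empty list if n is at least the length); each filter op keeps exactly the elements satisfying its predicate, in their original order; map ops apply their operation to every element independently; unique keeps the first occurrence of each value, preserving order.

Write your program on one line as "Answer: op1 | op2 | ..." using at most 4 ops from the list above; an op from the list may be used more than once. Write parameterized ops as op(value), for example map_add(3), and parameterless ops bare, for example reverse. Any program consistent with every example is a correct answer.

map_neg | map_mul(5) | filter_even | sort_asc

Check, running the answer program on each example:
  [-24, -31, -19, -36, 13, -11, -22, -44, -45, 34] -> [24, 31, 19, 36, -13, 11, 22, 44, 45, -34] -> [120, 155, 95, 180, -65, 55, 110, 220, 225, -170] -> [120, 180, 110, 220, -170] -> [-170, 110, 120, 180, 220]
  [-30, -12, -21, 40, 26, -23] -> [30, 12, 21, -40, -26, 23] -> [150, 60, 105, -200, -130, 115] -> [150, 60, -200, -130] -> [-200, -130, 60, 150]
  [46, -24, 49, -4, -11, 11, -20] -> [-46, 24, -49, 4, 11, -11, 20] -> [-230, 120, -245, 20, 55, -55, 100] -> [-230, 120, 20, 100] -> [-230, 20, 100, 120]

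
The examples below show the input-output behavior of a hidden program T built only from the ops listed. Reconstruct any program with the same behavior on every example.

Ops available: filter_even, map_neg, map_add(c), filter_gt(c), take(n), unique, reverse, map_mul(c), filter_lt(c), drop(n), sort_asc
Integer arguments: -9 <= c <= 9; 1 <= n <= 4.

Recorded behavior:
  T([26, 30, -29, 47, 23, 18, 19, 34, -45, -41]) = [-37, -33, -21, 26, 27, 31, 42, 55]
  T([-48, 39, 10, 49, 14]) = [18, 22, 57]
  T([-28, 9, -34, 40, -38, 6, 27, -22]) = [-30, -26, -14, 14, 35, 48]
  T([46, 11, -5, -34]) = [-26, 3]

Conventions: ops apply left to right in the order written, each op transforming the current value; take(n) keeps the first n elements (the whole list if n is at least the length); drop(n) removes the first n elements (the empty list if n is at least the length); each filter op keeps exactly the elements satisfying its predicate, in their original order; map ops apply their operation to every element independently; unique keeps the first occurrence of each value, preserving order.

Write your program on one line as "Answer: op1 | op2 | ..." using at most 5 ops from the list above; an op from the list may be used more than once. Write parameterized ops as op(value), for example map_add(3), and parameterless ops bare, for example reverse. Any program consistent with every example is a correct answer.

drop(2) | sort_asc | map_add(2) | map_add(6)

Check, running the answer program on each example:
  [26, 30, -29, 47, 23, 18, 19, 34, -45, -41] -> [-29, 47, 23, 18, 19, 34, -45, -41] -> [-45, -41, -29, 18, 19, 23, 34, 47] -> [-43, -39, -27, 20, 21, 25, 36, 49] -> [-37, -33, -21, 26, 27, 31, 42, 55]
  [-48, 39, 10, 49, 14] -> [10, 49, 14] -> [10, 14, 49] -> [12, 16, 51] -> [18, 22, 57]
  [-28, 9, -34, 40, -38, 6, 27, -22] -> [-34, 40, -38, 6, 27, -22] -> [-38, -34, -22, 6, 27, 40] -> [-36, -32, -20, 8, 29, 42] -> [-30, -26, -14, 14, 35, 48]
  [46, 11, -5, -34] -> [-5, -34] -> [-34, -5] -> [-32, -3] -> [-26, 3]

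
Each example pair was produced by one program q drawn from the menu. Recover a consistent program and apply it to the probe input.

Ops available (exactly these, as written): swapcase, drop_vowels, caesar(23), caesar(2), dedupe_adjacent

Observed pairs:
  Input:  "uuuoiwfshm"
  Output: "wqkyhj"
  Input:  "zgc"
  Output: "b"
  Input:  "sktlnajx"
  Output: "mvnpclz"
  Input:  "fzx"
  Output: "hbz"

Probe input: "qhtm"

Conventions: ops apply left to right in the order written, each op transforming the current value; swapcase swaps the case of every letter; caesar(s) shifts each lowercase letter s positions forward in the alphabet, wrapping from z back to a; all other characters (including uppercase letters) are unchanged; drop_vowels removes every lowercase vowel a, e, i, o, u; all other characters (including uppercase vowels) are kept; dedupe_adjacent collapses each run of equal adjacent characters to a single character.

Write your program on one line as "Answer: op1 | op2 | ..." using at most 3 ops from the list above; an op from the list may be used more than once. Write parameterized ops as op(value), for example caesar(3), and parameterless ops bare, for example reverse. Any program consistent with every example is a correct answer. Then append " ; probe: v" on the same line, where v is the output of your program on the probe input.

dedupe_adjacent | caesar(2) | drop_vowels ; probe: "sjv"

Check, running the answer program on each example:
  "uuuoiwfshm" -> "uoiwfshm" -> "wqkyhujo" -> "wqkyhj"
  "zgc" -> "zgc" -> "bie" -> "b"
  "sktlnajx" -> "sktlnajx" -> "umvnpclz" -> "mvnpclz"
  "fzx" -> "fzx" -> "hbz" -> "hbz"
  probe: "qhtm" -> "qhtm" -> "sjvo" -> "sjv"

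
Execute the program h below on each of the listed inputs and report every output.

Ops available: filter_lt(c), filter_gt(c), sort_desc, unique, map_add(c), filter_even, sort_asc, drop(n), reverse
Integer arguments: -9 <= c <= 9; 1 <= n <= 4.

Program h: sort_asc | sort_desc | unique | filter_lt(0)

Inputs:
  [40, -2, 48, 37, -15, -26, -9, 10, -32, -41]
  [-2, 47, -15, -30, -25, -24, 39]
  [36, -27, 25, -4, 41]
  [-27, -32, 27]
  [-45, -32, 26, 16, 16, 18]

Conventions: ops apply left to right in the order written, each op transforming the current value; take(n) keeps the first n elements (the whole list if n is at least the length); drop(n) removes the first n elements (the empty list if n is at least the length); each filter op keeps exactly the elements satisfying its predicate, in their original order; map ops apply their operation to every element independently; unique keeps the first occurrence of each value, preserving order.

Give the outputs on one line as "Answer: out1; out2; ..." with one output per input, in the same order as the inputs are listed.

[-2, -9, -15, -26, -32, -41]; [-2, -15, -24, -25, -30]; [-4, -27]; [-27, -32]; [-32, -45]

Execution, op by op:
  [40, -2, 48, 37, -15, -26, -9, 10, -32, -41] -> [-41, -32, -26, -15, -9, -2, 10, 37, 40, 48] -> [48, 40, 37, 10, -2, -9, -15, -26, -32, -41] -> [48, 40, 37, 10, -2, -9, -15, -26, -32, -41] -> [-2, -9, -15, -26, -32, -41]
  [-2, 47, -15, -30, -25, -24, 39] -> [-30, -25, -24, -15, -2, 39, 47] -> [47, 39, -2, -15, -24, -25, -30] -> [47, 39, -2, -15, -24, -25, -30] -> [-2, -15, -24, -25, -30]
  [36, -27, 25, -4, 41] -> [-27, -4, 25, 36, 41] -> [41, 36, 25, -4, -27] -> [41, 36, 25, -4, -27] -> [-4, -27]
  [-27, -32, 27] -> [-32, -27, 27] -> [27, -27, -32] -> [27, -27, -32] -> [-27, -32]
  [-45, -32, 26, 16, 16, 18] -> [-45, -32, 16, 16, 18, 26] -> [26, 18, 16, 16, -32, -45] -> [26, 18, 16, -32, -45] -> [-32, -45]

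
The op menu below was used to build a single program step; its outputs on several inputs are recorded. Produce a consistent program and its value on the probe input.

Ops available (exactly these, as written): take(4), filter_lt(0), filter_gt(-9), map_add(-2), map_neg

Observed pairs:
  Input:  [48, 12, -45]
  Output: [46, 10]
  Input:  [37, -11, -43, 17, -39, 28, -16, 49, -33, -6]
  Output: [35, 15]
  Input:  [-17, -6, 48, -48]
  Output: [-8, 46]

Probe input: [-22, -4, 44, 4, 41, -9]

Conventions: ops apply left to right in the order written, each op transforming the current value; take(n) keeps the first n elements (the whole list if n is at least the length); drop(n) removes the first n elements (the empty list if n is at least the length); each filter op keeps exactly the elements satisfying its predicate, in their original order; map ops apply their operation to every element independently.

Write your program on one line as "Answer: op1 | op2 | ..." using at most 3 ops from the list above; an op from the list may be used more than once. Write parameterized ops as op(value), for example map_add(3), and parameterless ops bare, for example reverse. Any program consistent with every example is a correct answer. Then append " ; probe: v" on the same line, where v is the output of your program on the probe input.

take(4) | filter_gt(-9) | map_add(-2) ; probe: [-6, 42, 2]

Check, running the answer program on each example:
  [48, 12, -45] -> [48, 12, -45] -> [48, 12] -> [46, 10]
  [37, -11, -43, 17, -39, 28, -16, 49, -33, -6] -> [37, -11, -43, 17] -> [37, 17] -> [35, 15]
  [-17, -6, 48, -48] -> [-17, -6, 48, -48] -> [-6, 48] -> [-8, 46]
  probe: [-22, -4, 44, 4, 41, -9] -> [-22, -4, 44, 4] -> [-4, 44, 4] -> [-6, 42, 2]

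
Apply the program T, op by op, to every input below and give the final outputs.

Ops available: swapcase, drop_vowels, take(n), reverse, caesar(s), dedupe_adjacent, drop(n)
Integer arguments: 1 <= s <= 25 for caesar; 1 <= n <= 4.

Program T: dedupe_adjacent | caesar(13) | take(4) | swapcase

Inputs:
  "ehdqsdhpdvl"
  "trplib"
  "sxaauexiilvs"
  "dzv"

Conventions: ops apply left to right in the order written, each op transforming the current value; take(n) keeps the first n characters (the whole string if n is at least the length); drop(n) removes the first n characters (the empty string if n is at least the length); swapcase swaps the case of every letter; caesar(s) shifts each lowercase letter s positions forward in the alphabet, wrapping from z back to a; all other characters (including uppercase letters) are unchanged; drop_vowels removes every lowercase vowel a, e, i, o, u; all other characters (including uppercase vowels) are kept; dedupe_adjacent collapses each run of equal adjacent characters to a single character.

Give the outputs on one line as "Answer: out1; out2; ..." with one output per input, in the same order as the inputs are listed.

Execution, op by op:
  "ehdqsdhpdvl" -> "ehdqsdhpdvl" -> "ruqdfqucqiy" -> "ruqd" -> "RUQD"
  "trplib" -> "trplib" -> "gecyvo" -> "gecy" -> "GECY"
  "sxaauexiilvs" -> "sxauexilvs" -> "fknhrkvyif" -> "fknh" -> "FKNH"
  "dzv" -> "dzv" -> "qmi" -> "qmi" -> "QMI"

"RUQD"; "GECY"; "FKNH"; "QMI"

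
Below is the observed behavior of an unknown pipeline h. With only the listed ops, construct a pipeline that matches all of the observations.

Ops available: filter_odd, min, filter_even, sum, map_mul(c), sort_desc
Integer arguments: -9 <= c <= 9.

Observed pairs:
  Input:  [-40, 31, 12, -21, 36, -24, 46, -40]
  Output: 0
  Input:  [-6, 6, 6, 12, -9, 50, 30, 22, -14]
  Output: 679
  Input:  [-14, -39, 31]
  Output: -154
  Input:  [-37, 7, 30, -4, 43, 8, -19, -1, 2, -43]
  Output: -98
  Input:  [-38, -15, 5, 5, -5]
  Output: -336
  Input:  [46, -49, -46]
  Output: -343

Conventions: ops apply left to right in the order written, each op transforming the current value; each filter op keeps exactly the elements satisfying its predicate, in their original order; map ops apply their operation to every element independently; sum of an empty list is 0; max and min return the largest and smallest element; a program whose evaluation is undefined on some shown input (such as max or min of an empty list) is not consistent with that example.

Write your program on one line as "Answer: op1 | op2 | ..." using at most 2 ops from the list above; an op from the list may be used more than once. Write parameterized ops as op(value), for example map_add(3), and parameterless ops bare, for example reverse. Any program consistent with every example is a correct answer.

map_mul(7) | sum

Check, running the answer program on each example:
  [-40, 31, 12, -21, 36, -24, 46, -40] -> [-280, 217, 84, -147, 252, -168, 322, -280] -> 0
  [-6, 6, 6, 12, -9, 50, 30, 22, -14] -> [-42, 42, 42, 84, -63, 350, 210, 154, -98] -> 679
  [-14, -39, 31] -> [-98, -273, 217] -> -154
  [-37, 7, 30, -4, 43, 8, -19, -1, 2, -43] -> [-259, 49, 210, -28, 301, 56, -133, -7, 14, -301] -> -98
  [-38, -15, 5, 5, -5] -> [-266, -105, 35, 35, -35] -> -336
  [46, -49, -46] -> [322, -343, -322] -> -343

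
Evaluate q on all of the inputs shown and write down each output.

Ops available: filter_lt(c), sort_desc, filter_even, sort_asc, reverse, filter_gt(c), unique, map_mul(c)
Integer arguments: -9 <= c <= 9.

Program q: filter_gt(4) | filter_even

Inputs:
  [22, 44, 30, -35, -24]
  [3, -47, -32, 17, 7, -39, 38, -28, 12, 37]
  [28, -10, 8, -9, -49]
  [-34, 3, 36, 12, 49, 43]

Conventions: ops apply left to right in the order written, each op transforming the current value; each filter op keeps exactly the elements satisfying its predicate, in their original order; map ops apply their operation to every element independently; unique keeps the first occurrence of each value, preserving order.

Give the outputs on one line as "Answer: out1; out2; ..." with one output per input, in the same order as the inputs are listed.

Execution, op by op:
  [22, 44, 30, -35, -24] -> [22, 44, 30] -> [22, 44, 30]
  [3, -47, -32, 17, 7, -39, 38, -28, 12, 37] -> [17, 7, 38, 12, 37] -> [38, 12]
  [28, -10, 8, -9, -49] -> [28, 8] -> [28, 8]
  [-34, 3, 36, 12, 49, 43] -> [36, 12, 49, 43] -> [36, 12]

[22, 44, 30]; [38, 12]; [28, 8]; [36, 12]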